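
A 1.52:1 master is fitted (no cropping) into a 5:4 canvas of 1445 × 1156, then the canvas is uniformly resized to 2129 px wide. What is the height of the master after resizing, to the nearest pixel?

1401 px

At 1445×1156 the master is width-limited, so height = 1445 / 1.520 ≈ 950.66 px.
Resizing to 2129 px wide multiplies everything by 1.4734: 950.66 → 1400.66 px.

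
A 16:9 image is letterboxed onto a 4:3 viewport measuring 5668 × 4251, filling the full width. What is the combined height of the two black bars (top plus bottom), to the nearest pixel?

1063 px

The image is 5668 × 9/16 ≈ 3188.25 px tall.
Leftover height: 4251 − 3188.25 = 1062.75 px.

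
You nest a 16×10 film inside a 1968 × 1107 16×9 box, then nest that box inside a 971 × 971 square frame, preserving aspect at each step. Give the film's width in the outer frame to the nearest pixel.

874 px

Inside the 1968×1107 canvas the film is height-limited at 1771.20 × 1107.00.
16×9 in 971×971: fills the width, so the intermediate becomes 971.00 × 546.19 — a scale of ×0.4934.
The film scales with it: width 1771.20 × 0.4934 ≈ 873.90.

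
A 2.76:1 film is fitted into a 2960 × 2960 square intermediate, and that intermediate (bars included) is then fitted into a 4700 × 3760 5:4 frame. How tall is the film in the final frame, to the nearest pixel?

1362 px

2.76:1 in 2960×2960: fills the width, so the film is 2960.00 × 1072.46.
square in 4700×3760: fills the height, so the intermediate becomes 3760.00 × 3760.00 — a scale of ×1.2703.
Applying the same ×1.2703: 1072.46 → 1362.32.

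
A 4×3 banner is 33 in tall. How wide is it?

44 in

At 4×3, 33 × 4/3 ≈ 44.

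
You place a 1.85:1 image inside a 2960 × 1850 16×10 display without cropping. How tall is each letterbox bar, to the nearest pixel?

1.85:1 is wider than 16×10, so it spans the full width.
That makes the image 1600.00 px tall (2960 / 1.850).
1850 − 1600.00 = 250.00 px of bars (125.00 each).

125 px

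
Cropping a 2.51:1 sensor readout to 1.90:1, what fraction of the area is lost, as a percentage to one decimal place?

24.3%

Going from 2.51:1 to 1.90:1 means cutting width while keeping height.
(1.900)/(2.510) ≈ 0.757 of the area survives, leaving 24.30% discarded.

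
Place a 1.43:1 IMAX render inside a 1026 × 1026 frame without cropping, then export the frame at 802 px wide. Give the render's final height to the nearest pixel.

561 px

At 1026×1026 the render is width-limited, so height = 1026 / 1.430 ≈ 717.48 px.
The frame scales by 802/1026 = 0.7817; 717.48 × 0.7817 ≈ 560.84 px.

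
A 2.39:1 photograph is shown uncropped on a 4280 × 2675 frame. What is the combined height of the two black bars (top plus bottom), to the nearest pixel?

884 px

2.39:1 is wider than 16×10, so it spans the full width.
The photograph is 4280 / 2.390 ≈ 1790.79 px tall.
Black = 2675 − 1790.79 = 884.21 px.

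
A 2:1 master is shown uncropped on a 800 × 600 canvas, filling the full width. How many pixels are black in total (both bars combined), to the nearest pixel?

That makes the image 400.0000 px tall (800 × 1/2).
Black = 600 − 400.0000 = 200.0000 px.
Across the 800-px span: 200.0000 × 800 ≈ 160000 px.

160000 pixels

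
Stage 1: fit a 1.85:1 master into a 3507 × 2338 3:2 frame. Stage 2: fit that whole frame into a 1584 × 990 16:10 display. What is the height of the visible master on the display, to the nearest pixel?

803 px

1.85:1 in 3507×2338: fills the width, so the master is 3507.00 × 1895.68.
3:2 in 1584×990: fills the height, so the intermediate becomes 1485.00 × 990.00 — a scale of ×0.4234.
The master scales with it: height 1895.68 × 0.4234 ≈ 802.70.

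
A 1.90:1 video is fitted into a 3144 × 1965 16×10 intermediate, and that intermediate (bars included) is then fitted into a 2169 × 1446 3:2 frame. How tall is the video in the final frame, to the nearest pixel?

1142 px

First fit — 1.90:1 into 3144×1965 spans the width: 3144.00 × 1654.74.
The 16×10 canvas is width-limited in 2169×1446, giving 2169.00 × 1355.62; scale factor 0.6899.
The video scales with it: height 1654.74 × 0.6899 ≈ 1141.58.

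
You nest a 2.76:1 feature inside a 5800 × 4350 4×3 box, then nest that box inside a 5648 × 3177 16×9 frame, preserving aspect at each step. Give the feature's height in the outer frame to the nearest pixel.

1535 px

2.76:1 in 5800×4350: fills the width, so the feature is 5800.00 × 2101.45.
4×3 in 5648×3177: fills the height, so the intermediate becomes 4236.00 × 3177.00 — a scale of ×0.7303.
Applying the same ×0.7303: 2101.45 → 1534.78.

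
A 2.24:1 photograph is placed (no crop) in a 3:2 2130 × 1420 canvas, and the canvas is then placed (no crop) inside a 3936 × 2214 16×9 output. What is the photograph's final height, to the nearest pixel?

2.24:1 in 2130×1420: fills the width, so the photograph is 2130.00 × 950.89.
3:2 in 3936×2214: fills the height, so the intermediate becomes 3321.00 × 2214.00 — a scale of ×1.5592.
So the photograph's height is 950.89 × 1.5592 ≈ 1482.59.

1483 px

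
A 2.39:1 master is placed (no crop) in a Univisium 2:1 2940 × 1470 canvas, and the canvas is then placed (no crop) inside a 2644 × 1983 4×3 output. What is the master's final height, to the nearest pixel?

2.39:1 in 2940×1470: fills the width, so the master is 2940.00 × 1230.13.
The Univisium 2:1 canvas is width-limited in 2644×1983, giving 2644.00 × 1322.00; scale factor 0.8993.
Applying the same ×0.8993: 1230.13 → 1106.28.

1106 px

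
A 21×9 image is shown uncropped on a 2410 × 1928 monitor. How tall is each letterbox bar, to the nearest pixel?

21×9 is wider than 5:4, so it spans the full width.
The image is 2410 × 9/21 ≈ 1032.86 px tall.
Leftover height: 1928 − 1032.86 = 895.14 px → 447.57 each side.

448 px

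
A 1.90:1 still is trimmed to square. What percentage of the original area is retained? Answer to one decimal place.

square is narrower than 1.90:1, so the crop keeps the full height and trims the width.
(1.000)/(1.900) ≈ 0.526 of the area survives.

52.6%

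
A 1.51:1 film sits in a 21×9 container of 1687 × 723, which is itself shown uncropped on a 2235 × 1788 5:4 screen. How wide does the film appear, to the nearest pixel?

First fit — 1.51:1 into 1687×723 spans the height: 1091.73 × 723.00.
21×9 in 2235×1788: fills the width, so the intermediate becomes 2235.00 × 957.86 — a scale of ×1.3248.
Applying the same ×1.3248: 1091.73 → 1446.36.

1446 px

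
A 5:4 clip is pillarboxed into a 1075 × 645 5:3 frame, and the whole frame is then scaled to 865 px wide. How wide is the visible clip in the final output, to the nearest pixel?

649 px

In the 1075×645 frame the clip fills the height: width = 645 × 5/4 ≈ 806.25 px.
The frame scales by 865/1075 = 0.8047; 806.25 × 0.8047 ≈ 648.75 px.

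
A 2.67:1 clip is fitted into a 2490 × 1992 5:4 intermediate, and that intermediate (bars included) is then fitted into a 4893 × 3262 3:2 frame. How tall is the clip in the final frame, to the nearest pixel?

1527 px

First fit — 2.67:1 into 2490×1992 spans the width: 2490.00 × 932.58.
Second fit — the 5:4 canvas into 4893×3262 spans the height: 4077.50 × 3262.00 (×1.6376 from 2490×1992).
The clip scales with it: height 932.58 × 1.6376 ≈ 1527.15.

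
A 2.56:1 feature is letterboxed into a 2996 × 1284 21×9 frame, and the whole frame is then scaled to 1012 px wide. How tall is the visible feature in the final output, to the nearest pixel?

395 px

In the 2996×1284 frame the feature fills the width: height = 2996 / 2.560 ≈ 1170.31 px.
Resizing to 1012 px wide multiplies everything by 0.3378: 1170.31 → 395.31 px.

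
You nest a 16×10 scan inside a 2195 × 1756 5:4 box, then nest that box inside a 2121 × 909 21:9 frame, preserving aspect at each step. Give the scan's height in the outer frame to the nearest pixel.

710 px

16×10 in 2195×1756: fills the width, so the scan is 2195.00 × 1371.88.
The 5:4 canvas is height-limited in 2121×909, giving 1136.25 × 909.00; scale factor 0.5177.
So the scan's height is 1371.88 × 0.5177 ≈ 710.16.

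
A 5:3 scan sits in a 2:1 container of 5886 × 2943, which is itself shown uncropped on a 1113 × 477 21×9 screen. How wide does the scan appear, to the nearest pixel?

795 px

5:3 in 5886×2943: fills the height, so the scan is 4905.00 × 2943.00.
The 2:1 canvas is height-limited in 1113×477, giving 954.00 × 477.00; scale factor 0.1621.
So the scan's width is 4905.00 × 0.1621 ≈ 795.00.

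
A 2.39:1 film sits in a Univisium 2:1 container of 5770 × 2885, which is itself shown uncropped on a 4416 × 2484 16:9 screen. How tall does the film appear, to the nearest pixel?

1848 px

2.39:1 in 5770×2885: fills the width, so the film is 5770.00 × 2414.23.
Second fit — the Univisium 2:1 canvas into 4416×2484 spans the width: 4416.00 × 2208.00 (×0.7653 from 5770×2885).
The film scales with it: height 2414.23 × 0.7653 ≈ 1847.70.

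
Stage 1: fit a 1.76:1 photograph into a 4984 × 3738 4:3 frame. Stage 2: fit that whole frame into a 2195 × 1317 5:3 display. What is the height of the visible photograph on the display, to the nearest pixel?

First fit — 1.76:1 into 4984×3738 spans the width: 4984.00 × 2831.82.
The 4:3 canvas is height-limited in 2195×1317, giving 1756.00 × 1317.00; scale factor 0.3523.
Applying the same ×0.3523: 2831.82 → 997.73.

998 px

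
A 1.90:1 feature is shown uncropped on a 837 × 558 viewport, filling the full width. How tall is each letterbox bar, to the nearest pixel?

The feature is 837 / 1.900 ≈ 440.53 px tall.
Leftover height: 558 − 440.53 = 117.47 px → 58.74 each side.

59 px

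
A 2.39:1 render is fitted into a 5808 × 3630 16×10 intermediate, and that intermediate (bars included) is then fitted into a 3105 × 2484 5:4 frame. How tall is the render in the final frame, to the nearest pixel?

1299 px

2.39:1 in 5808×3630: fills the width, so the render is 5808.00 × 2430.13.
The 16×10 canvas is width-limited in 3105×2484, giving 3105.00 × 1940.62; scale factor 0.5346.
So the render's height is 2430.13 × 0.5346 ≈ 1299.16.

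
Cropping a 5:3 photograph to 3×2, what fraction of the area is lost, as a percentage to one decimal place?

Going from 5:3 to 3×2 means cutting width while keeping height.
Area ratio = (1.500)/(1.667) = 90.00%; the remaining 10.00% is cropped out.

10.0%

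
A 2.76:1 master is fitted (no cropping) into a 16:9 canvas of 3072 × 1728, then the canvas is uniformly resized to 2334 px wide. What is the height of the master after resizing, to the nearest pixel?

At 3072×1728 the master is width-limited, so height = 3072 / 2.760 ≈ 1113.04 px.
The frame scales by 2334/3072 = 0.7598; 1113.04 × 0.7598 ≈ 845.65 px.

846 px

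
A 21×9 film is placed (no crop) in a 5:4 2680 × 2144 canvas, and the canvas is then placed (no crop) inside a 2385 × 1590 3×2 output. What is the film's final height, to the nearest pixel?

852 px

Inside the 2680×2144 canvas the film is width-limited at 2680.00 × 1148.57.
The 5:4 canvas is height-limited in 2385×1590, giving 1987.50 × 1590.00; scale factor 0.7416.
So the film's height is 1148.57 × 0.7416 ≈ 851.79.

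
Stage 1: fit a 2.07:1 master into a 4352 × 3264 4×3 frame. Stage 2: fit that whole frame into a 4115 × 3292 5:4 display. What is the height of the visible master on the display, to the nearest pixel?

First fit — 2.07:1 into 4352×3264 spans the width: 4352.00 × 2102.42.
Second fit — the 4×3 canvas into 4115×3292 spans the width: 4115.00 × 3086.25 (×0.9455 from 4352×3264).
Applying the same ×0.9455: 2102.42 → 1987.92.

1988 px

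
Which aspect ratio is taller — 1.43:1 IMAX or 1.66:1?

1.43:1 IMAX

1.43 and 1.66; 1.66 > 1.43. The smaller width-to-height ratio is the taller frame.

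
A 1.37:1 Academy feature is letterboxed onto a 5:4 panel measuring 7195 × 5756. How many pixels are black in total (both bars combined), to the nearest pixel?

3627540 pixels

1.37:1 Academy (1.370) > 5:4 (1.250), so the feature fills the width.
That makes the image 5251.8248 px tall (7195 / 1.370).
5756 − 5251.8248 = 504.1752 px of bars.
Across the 7195-px span: 504.1752 × 7195 ≈ 3627540 px.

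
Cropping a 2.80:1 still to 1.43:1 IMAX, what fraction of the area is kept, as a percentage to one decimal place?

The height stays; only width is cut (since 1.43:1 IMAX is narrower than 2.80:1).
Area ratio = (1.430)/(2.800) = 51.07% retained.

51.1%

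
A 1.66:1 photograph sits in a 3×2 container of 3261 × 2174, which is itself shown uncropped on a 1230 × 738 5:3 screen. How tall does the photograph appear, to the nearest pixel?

667 px

1.66:1 in 3261×2174: fills the width, so the photograph is 3261.00 × 1964.46.
The 3×2 canvas is height-limited in 1230×738, giving 1107.00 × 738.00; scale factor 0.3395.
Applying the same ×0.3395: 1964.46 → 666.87.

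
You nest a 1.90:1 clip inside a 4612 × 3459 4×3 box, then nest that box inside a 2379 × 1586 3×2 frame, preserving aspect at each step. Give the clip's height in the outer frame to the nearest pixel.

1.90:1 in 4612×3459: fills the width, so the clip is 4612.00 × 2427.37.
The 4×3 canvas is height-limited in 2379×1586, giving 2114.67 × 1586.00; scale factor 0.4585.
Applying the same ×0.4585: 2427.37 → 1112.98.

1113 px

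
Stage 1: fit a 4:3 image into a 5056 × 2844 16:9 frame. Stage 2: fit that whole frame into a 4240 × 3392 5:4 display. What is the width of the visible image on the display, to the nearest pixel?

3180 px

Inside the 5056×2844 canvas the image is height-limited at 3792.00 × 2844.00.
Second fit — the 16:9 canvas into 4240×3392 spans the width: 4240.00 × 2385.00 (×0.8386 from 5056×2844).
The image scales with it: width 3792.00 × 0.8386 ≈ 3180.00.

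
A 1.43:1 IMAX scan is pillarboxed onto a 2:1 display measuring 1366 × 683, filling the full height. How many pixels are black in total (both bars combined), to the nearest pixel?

Content width = 683 × 1.430 ≈ 976.6900 px.
Black = 1366 − 976.6900 = 389.3100 px.
Bar area = 389.3100 × 683 ≈ 265899 px.

265899 pixels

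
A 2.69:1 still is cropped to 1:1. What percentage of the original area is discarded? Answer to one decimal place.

62.8%

Going from 2.69:1 to 1:1 means cutting width while keeping height.
(1.000)/(2.690) ≈ 0.372 of the area survives, leaving 62.83% discarded.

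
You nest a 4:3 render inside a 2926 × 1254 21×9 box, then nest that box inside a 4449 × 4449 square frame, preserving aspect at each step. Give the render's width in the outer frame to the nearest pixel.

Inside the 2926×1254 canvas the render is height-limited at 1672.00 × 1254.00.
The 21×9 canvas is width-limited in 4449×4449, giving 4449.00 × 1906.71; scale factor 1.5205.
Applying the same ×1.5205: 1672.00 → 2542.29.

2542 px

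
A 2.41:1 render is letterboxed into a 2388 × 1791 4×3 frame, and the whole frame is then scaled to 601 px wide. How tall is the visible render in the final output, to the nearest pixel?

249 px

In the 2388×1791 frame the render fills the width: height = 2388 / 2.410 ≈ 990.87 px.
Scaling 2388 → 601 is ×0.2517, so the height becomes 990.87 × 0.2517 ≈ 249.38 px.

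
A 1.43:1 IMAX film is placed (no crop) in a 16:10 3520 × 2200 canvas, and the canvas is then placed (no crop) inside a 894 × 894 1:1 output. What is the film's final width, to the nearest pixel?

799 px

1.43:1 IMAX in 3520×2200: fills the height, so the film is 3146.00 × 2200.00.
16:10 in 894×894: fills the width, so the intermediate becomes 894.00 × 558.75 — a scale of ×0.2540.
So the film's width is 3146.00 × 0.2540 ≈ 799.01.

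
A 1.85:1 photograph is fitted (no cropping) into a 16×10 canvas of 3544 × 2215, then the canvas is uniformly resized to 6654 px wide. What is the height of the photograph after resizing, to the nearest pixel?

3597 px

In the 3544×2215 frame the photograph fills the width: height = 3544 / 1.850 ≈ 1915.68 px.
Resizing to 6654 px wide multiplies everything by 1.8775: 1915.68 → 3596.76 px.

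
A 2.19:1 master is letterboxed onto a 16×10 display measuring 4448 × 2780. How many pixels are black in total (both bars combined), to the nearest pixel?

2.19:1 (2.190) > 16×10 (1.600), so the master fills the width.
The master is 4448 / 2.190 ≈ 2031.0502 px tall.
Leftover height: 2780 − 2031.0502 = 748.9498 px.
Across the 4448-px span: 748.9498 × 4448 ≈ 3331329 px.

3331329 pixels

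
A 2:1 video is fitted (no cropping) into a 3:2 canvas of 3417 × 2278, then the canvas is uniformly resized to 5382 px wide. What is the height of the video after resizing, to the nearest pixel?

2691 px

At 3417×2278 the video is width-limited, so height = 3417 × 1/2 ≈ 1708.50 px.
Scaling 3417 → 5382 is ×1.5751, so the height becomes 1708.50 × 1.5751 ≈ 2691.00 px.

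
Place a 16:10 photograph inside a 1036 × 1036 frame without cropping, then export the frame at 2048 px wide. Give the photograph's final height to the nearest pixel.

In the 1036×1036 frame the photograph fills the width: height = 1036 × 10/16 ≈ 647.50 px.
The frame scales by 2048/1036 = 1.9768; 647.50 × 1.9768 ≈ 1280.00 px.

1280 px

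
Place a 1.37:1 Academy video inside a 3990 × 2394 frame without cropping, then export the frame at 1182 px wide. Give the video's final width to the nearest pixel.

In the 3990×2394 frame the video fills the height: width = 2394 × 1.370 ≈ 3279.78 px.
The frame scales by 1182/3990 = 0.2962; 3279.78 × 0.2962 ≈ 971.60 px.

972 px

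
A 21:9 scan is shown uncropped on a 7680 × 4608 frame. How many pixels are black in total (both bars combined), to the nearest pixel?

10111269 pixels

21:9 is wider than 5:3, so it spans the full width.
The scan is 7680 × 9/21 ≈ 3291.4286 px tall.
Black = 4608 − 3291.4286 = 1316.5714 px.
Across the 7680-px span: 1316.5714 × 7680 ≈ 10111269 px.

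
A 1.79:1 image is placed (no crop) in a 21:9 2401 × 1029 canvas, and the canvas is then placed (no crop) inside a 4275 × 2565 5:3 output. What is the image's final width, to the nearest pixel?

3280 px

Inside the 2401×1029 canvas the image is height-limited at 1841.91 × 1029.00.
The 21:9 canvas is width-limited in 4275×2565, giving 4275.00 × 1832.14; scale factor 1.7805.
Applying the same ×1.7805: 1841.91 → 3279.54.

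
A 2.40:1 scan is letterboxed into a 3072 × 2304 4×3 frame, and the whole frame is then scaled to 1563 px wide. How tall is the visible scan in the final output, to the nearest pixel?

651 px

In the 3072×2304 frame the scan fills the width: height = 3072 / 2.400 ≈ 1280.00 px.
Scaling 3072 → 1563 is ×0.5088, so the height becomes 1280.00 × 0.5088 ≈ 651.25 px.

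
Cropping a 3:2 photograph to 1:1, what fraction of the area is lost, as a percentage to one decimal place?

1:1 is narrower than 3:2, so the crop keeps the full height and trims the width.
Fraction kept = (1.000)/(1.500) ≈ 66.67%, so 33.33% is lost.

33.3%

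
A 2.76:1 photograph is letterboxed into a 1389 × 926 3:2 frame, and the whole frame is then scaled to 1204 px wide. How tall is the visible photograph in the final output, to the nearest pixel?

In the 1389×926 frame the photograph fills the width: height = 1389 / 2.760 ≈ 503.26 px.
The frame scales by 1204/1389 = 0.8668; 503.26 × 0.8668 ≈ 436.23 px.

436 px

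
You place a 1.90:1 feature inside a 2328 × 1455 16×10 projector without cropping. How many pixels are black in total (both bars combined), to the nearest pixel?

Since 1.900 > 1.600, the feature is width-limited.
That makes the image 1225.2632 px tall (2328 / 1.900).
Black = 1455 − 1225.2632 = 229.7368 px.
That's 229.7368 × 2328 ≈ 534827 black pixels.

534827 pixels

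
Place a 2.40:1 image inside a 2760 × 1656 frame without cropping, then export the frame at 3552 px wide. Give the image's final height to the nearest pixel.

Fitted into 2760×1656, the image spans the width; its height is 2760 / 2.400 ≈ 1150.00 px.
Resizing to 3552 px wide multiplies everything by 1.2870: 1150.00 → 1480.00 px.

1480 px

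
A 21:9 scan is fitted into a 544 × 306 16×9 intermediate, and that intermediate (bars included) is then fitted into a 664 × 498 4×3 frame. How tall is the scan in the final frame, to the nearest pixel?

285 px

First fit — 21:9 into 544×306 spans the width: 544.00 × 233.14.
16×9 in 664×498: fills the width, so the intermediate becomes 664.00 × 373.50 — a scale of ×1.2206.
The scan scales with it: height 233.14 × 1.2206 ≈ 284.57.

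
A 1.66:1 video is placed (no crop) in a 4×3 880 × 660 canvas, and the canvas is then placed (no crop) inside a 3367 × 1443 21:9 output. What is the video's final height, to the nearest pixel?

1159 px

1.66:1 in 880×660: fills the width, so the video is 880.00 × 530.12.
The 4×3 canvas is height-limited in 3367×1443, giving 1924.00 × 1443.00; scale factor 2.1864.
So the video's height is 530.12 × 2.1864 ≈ 1159.04.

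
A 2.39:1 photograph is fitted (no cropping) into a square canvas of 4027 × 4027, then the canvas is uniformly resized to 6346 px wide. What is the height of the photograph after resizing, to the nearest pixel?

In the 4027×4027 frame the photograph fills the width: height = 4027 / 2.390 ≈ 1684.94 px.
The frame scales by 6346/4027 = 1.5759; 1684.94 × 1.5759 ≈ 2655.23 px.

2655 px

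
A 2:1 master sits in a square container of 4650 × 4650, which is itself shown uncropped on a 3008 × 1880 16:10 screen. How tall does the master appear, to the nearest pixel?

940 px

2:1 in 4650×4650: fills the width, so the master is 4650.00 × 2325.00.
The square canvas is height-limited in 3008×1880, giving 1880.00 × 1880.00; scale factor 0.4043.
The master scales with it: height 2325.00 × 0.4043 ≈ 940.00.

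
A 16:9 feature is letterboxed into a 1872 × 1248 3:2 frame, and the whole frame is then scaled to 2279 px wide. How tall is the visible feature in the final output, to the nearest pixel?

1282 px

In the 1872×1248 frame the feature fills the width: height = 1872 × 9/16 ≈ 1053.00 px.
Scaling 1872 → 2279 is ×1.2174, so the height becomes 1053.00 × 1.2174 ≈ 1281.94 px.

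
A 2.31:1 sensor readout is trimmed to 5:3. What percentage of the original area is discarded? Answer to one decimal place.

27.8%

5:3 is narrower than 2.31:1, so the crop keeps the full height and trims the width.
(1.667)/(2.310) ≈ 0.722 of the area survives, leaving 27.85% discarded.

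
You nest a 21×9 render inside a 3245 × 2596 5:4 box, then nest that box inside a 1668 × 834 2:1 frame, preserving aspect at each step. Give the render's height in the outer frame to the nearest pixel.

First fit — 21×9 into 3245×2596 spans the width: 3245.00 × 1390.71.
Second fit — the 5:4 canvas into 1668×834 spans the height: 1042.50 × 834.00 (×0.3213 from 3245×2596).
The render scales with it: height 1390.71 × 0.3213 ≈ 446.79.

447 px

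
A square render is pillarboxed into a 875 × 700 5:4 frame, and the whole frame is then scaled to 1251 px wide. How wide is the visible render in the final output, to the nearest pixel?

At 875×700 the render is height-limited, so width = 700 × 1/1 ≈ 700.00 px.
Scaling 875 → 1251 is ×1.4297, so the width becomes 700.00 × 1.4297 ≈ 1000.80 px.

1001 px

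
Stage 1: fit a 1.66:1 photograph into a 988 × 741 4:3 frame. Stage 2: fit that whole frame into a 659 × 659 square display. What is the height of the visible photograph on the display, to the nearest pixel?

Inside the 988×741 canvas the photograph is width-limited at 988.00 × 595.18.
4:3 in 659×659: fills the width, so the intermediate becomes 659.00 × 494.25 — a scale of ×0.6670.
Applying the same ×0.6670: 595.18 → 396.99.

397 px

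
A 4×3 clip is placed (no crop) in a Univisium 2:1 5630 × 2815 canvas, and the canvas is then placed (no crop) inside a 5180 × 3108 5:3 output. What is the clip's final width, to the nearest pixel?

Inside the 5630×2815 canvas the clip is height-limited at 3753.33 × 2815.00.
Univisium 2:1 in 5180×3108: fills the width, so the intermediate becomes 5180.00 × 2590.00 — a scale of ×0.9201.
So the clip's width is 3753.33 × 0.9201 ≈ 3453.33.

3453 px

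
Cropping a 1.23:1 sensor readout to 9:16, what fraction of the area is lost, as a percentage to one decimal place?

Going from 1.23:1 to 9:16 means cutting width while keeping height.
(0.562)/(1.230) ≈ 0.457 of the area survives, leaving 54.27% discarded.

54.3%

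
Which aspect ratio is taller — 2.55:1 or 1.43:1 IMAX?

1.43:1 IMAX

2.55 and 1.43; 2.55 > 1.43. The smaller width-to-height ratio is the taller frame.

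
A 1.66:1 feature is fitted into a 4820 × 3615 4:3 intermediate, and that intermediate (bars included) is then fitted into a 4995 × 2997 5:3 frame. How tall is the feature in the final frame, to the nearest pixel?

First fit — 1.66:1 into 4820×3615 spans the width: 4820.00 × 2903.61.
Second fit — the 4:3 canvas into 4995×2997 spans the height: 3996.00 × 2997.00 (×0.8290 from 4820×3615).
So the feature's height is 2903.61 × 0.8290 ≈ 2407.23.

2407 px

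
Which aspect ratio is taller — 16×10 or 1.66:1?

16×10 = 1.6 and 1.66; 1.66 > 1.6. The smaller width-to-height ratio is the taller frame.

16×10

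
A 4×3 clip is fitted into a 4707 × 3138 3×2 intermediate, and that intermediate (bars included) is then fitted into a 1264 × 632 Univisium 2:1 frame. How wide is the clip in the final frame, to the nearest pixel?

First fit — 4×3 into 4707×3138 spans the height: 4184.00 × 3138.00.
Second fit — the 3×2 canvas into 1264×632 spans the height: 948.00 × 632.00 (×0.2014 from 4707×3138).
The clip scales with it: width 4184.00 × 0.2014 ≈ 842.67.

843 px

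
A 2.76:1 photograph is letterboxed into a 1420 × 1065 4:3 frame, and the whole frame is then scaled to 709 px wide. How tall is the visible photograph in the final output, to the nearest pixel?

257 px

At 1420×1065 the photograph is width-limited, so height = 1420 / 2.760 ≈ 514.49 px.
The frame scales by 709/1420 = 0.4993; 514.49 × 0.4993 ≈ 256.88 px.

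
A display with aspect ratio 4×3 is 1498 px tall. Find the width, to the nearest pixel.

Width = 1498 / 3 × 4 = 1997.33.

1997 px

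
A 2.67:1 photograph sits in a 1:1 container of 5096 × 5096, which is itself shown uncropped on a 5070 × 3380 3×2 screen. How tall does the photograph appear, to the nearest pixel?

1266 px

First fit — 2.67:1 into 5096×5096 spans the width: 5096.00 × 1908.61.
The 1:1 canvas is height-limited in 5070×3380, giving 3380.00 × 3380.00; scale factor 0.6633.
Applying the same ×0.6633: 1908.61 → 1265.92.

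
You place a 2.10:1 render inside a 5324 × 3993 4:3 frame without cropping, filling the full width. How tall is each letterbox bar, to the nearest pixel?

Content height = 5324 / 2.100 ≈ 2535.24 px.
3993 − 2535.24 = 1457.76 px of bars (728.88 each).

729 px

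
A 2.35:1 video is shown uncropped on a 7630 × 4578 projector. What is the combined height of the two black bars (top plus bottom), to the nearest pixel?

Since 2.350 > 1.667, the video is width-limited.
Content height = 7630 / 2.350 ≈ 3246.81 px.
Leftover height: 4578 − 3246.81 = 1331.19 px.

1331 px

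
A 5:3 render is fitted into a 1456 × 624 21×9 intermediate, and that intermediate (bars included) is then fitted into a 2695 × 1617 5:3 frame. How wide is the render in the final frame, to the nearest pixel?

1925 px

First fit — 5:3 into 1456×624 spans the height: 1040.00 × 624.00.
21×9 in 2695×1617: fills the width, so the intermediate becomes 2695.00 × 1155.00 — a scale of ×1.8510.
So the render's width is 1040.00 × 1.8510 ≈ 1925.00.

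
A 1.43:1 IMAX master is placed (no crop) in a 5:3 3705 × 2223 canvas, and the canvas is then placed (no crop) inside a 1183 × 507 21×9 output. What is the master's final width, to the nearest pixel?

725 px

Inside the 3705×2223 canvas the master is height-limited at 3178.89 × 2223.00.
Second fit — the 5:3 canvas into 1183×507 spans the height: 845.00 × 507.00 (×0.2281 from 3705×2223).
Applying the same ×0.2281: 3178.89 → 725.01.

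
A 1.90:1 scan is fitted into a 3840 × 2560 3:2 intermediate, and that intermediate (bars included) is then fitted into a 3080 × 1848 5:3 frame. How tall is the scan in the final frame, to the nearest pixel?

1.90:1 in 3840×2560: fills the width, so the scan is 3840.00 × 2021.05.
3:2 in 3080×1848: fills the height, so the intermediate becomes 2772.00 × 1848.00 — a scale of ×0.7219.
Applying the same ×0.7219: 2021.05 → 1458.95.

1459 px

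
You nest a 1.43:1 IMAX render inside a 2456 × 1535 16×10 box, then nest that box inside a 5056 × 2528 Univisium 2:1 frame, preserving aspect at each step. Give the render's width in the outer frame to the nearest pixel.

3615 px

Inside the 2456×1535 canvas the render is height-limited at 2195.05 × 1535.00.
16×10 in 5056×2528: fills the height, so the intermediate becomes 4044.80 × 2528.00 — a scale of ×1.6469.
The render scales with it: width 2195.05 × 1.6469 ≈ 3615.04.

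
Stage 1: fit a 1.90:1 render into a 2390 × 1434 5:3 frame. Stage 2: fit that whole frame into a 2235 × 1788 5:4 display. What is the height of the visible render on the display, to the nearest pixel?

Inside the 2390×1434 canvas the render is width-limited at 2390.00 × 1257.89.
Second fit — the 5:3 canvas into 2235×1788 spans the width: 2235.00 × 1341.00 (×0.9351 from 2390×1434).
Applying the same ×0.9351: 1257.89 → 1176.32.

1176 px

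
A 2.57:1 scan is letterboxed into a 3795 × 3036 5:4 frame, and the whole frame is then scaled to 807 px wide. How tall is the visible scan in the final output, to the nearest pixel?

314 px

Fitted into 3795×3036, the scan spans the width; its height is 3795 / 2.570 ≈ 1476.65 px.
Resizing to 807 px wide multiplies everything by 0.2126: 1476.65 → 314.01 px.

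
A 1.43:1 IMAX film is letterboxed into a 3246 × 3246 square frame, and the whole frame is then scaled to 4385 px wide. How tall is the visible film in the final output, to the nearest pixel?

At 3246×3246 the film is width-limited, so height = 3246 / 1.430 ≈ 2269.93 px.
The frame scales by 4385/3246 = 1.3509; 2269.93 × 1.3509 ≈ 3066.43 px.

3066 px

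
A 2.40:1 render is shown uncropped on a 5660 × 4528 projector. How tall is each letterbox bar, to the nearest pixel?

2.40:1 (2.400) > 5:4 (1.250), so the render fills the width.
Content height = 5660 / 2.400 ≈ 2358.33 px.
Leftover height: 4528 − 2358.33 = 2169.67 px → 1084.83 each side.

1085 px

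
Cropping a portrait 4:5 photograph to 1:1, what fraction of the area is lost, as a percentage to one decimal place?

20.0%

The width stays; only height is cut (since 1:1 is wider than portrait 4:5).
Fraction kept = (0.800)/(1.000) ≈ 80.00%, so 20.00% is lost.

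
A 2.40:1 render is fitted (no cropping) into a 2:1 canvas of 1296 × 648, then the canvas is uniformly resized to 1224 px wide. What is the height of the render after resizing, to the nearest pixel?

In the 1296×648 frame the render fills the width: height = 1296 / 2.400 ≈ 540.00 px.
Resizing to 1224 px wide multiplies everything by 0.9444: 540.00 → 510.00 px.

510 px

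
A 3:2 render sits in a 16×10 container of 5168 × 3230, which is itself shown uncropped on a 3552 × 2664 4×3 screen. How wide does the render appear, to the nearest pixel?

3330 px

First fit — 3:2 into 5168×3230 spans the height: 4845.00 × 3230.00.
The 16×10 canvas is width-limited in 3552×2664, giving 3552.00 × 2220.00; scale factor 0.6873.
Applying the same ×0.6873: 4845.00 → 3330.00.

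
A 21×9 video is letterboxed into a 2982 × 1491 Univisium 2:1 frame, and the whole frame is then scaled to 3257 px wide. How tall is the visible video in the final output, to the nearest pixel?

At 2982×1491 the video is width-limited, so height = 2982 × 9/21 ≈ 1278.00 px.
The frame scales by 3257/2982 = 1.0922; 1278.00 × 1.0922 ≈ 1395.86 px.

1396 px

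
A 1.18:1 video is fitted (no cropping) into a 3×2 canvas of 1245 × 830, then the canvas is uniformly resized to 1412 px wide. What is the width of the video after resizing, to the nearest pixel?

1111 px

In the 1245×830 frame the video fills the height: width = 830 × 1.180 ≈ 979.40 px.
The frame scales by 1412/1245 = 1.1341; 979.40 × 1.1341 ≈ 1110.77 px.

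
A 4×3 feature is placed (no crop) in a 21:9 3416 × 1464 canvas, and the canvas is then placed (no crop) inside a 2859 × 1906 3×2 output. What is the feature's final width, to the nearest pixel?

4×3 in 3416×1464: fills the height, so the feature is 1952.00 × 1464.00.
21:9 in 2859×1906: fills the width, so the intermediate becomes 2859.00 × 1225.29 — a scale of ×0.8369.
Applying the same ×0.8369: 1952.00 → 1633.71.

1634 px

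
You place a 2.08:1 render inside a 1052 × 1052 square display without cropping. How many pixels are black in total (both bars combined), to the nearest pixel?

574635 pixels

2.08:1 is wider than square, so it spans the full width.
Content height = 1052 / 2.080 ≈ 505.7692 px.
1052 − 505.7692 = 546.2308 px of bars.
Across the 1052-px span: 546.2308 × 1052 ≈ 574635 px.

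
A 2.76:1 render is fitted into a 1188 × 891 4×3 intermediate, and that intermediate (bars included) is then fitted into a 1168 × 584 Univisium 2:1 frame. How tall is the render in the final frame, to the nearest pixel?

282 px

2.76:1 in 1188×891: fills the width, so the render is 1188.00 × 430.43.
Second fit — the 4×3 canvas into 1168×584 spans the height: 778.67 × 584.00 (×0.6554 from 1188×891).
The render scales with it: height 430.43 × 0.6554 ≈ 282.13.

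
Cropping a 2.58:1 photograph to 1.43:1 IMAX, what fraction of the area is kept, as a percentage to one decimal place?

55.4%

The height stays; only width is cut (since 1.43:1 IMAX is narrower than 2.58:1).
(1.430)/(2.580) ≈ 0.554 of the area survives.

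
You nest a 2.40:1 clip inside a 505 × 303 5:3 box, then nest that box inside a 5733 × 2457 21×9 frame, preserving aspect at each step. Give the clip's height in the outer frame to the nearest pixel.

First fit — 2.40:1 into 505×303 spans the width: 505.00 × 210.42.
Second fit — the 5:3 canvas into 5733×2457 spans the height: 4095.00 × 2457.00 (×8.1089 from 505×303).
So the clip's height is 210.42 × 8.1089 ≈ 1706.25.

1706 px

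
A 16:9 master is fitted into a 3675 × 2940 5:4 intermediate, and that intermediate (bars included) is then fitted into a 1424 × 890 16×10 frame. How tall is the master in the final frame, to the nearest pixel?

626 px

First fit — 16:9 into 3675×2940 spans the width: 3675.00 × 2067.19.
The 5:4 canvas is height-limited in 1424×890, giving 1112.50 × 890.00; scale factor 0.3027.
Applying the same ×0.3027: 2067.19 → 625.78.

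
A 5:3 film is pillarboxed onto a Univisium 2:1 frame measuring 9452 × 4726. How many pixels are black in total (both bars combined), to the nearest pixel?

Since 1.667 < 2.000, the film is height-limited.
The film is 4726 × 5/3 ≈ 7876.6667 px wide.
Black = 9452 − 7876.6667 = 1575.3333 px.
That's 1575.3333 × 4726 ≈ 7445025 black pixels.

7445025 pixels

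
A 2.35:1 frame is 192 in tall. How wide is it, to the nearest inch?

451 in

At 2.35:1, 192 × 2.350 ≈ 451.20.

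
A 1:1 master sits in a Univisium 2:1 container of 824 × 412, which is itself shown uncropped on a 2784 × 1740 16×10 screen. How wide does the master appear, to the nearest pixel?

1392 px

First fit — 1:1 into 824×412 spans the height: 412.00 × 412.00.
Second fit — the Univisium 2:1 canvas into 2784×1740 spans the width: 2784.00 × 1392.00 (×3.3786 from 824×412).
So the master's width is 412.00 × 3.3786 ≈ 1392.00.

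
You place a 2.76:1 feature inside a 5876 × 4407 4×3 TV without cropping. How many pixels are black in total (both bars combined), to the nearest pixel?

13385613 pixels

2.76:1 is wider than 4×3, so it spans the full width.
The feature is 5876 / 2.760 ≈ 2128.9855 px tall.
Leftover height: 4407 − 2128.9855 = 2278.0145 px.
That's 2278.0145 × 5876 ≈ 13385613 black pixels.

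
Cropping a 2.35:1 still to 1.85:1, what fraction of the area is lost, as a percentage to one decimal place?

1.85:1 is narrower than 2.35:1, so the crop keeps the full height and trims the width.
(1.850)/(2.350) ≈ 0.787 of the area survives, leaving 21.28% discarded.

21.3%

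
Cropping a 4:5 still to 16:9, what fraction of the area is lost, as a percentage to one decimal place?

16:9 is wider than 4:5, so the crop keeps the full width and trims the height.
Area ratio = (0.800)/(1.778) = 45.00%; the remaining 55.00% is cropped out.

55.0%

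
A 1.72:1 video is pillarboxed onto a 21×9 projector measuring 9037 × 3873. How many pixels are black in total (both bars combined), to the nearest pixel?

9200079 pixels

1.72:1 is narrower than 21×9, so it spans the full height.
The video is 3873 × 1.720 ≈ 6661.5600 px wide.
Black = 9037 − 6661.5600 = 2375.4400 px.
Across the 3873-px span: 2375.4400 × 3873 ≈ 9200079 px.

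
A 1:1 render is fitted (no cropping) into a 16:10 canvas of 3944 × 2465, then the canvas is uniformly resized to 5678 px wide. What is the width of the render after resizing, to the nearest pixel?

Fitted into 3944×2465, the render spans the height; its width is 2465 × 1/1 ≈ 2465.00 px.
Resizing to 5678 px wide multiplies everything by 1.4397: 2465.00 → 3548.75 px.

3549 px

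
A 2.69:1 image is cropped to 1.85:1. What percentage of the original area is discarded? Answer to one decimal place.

1.85:1 is narrower than 2.69:1, so the crop keeps the full height and trims the width.
Area ratio = (1.850)/(2.690) = 68.77%; the remaining 31.23% is cropped out.

31.2%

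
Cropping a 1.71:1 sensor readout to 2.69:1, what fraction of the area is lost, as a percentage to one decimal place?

36.4%

Going from 1.71:1 to 2.69:1 means cutting height while keeping width.
Fraction kept = (1.710)/(2.690) ≈ 63.57%, so 36.43% is lost.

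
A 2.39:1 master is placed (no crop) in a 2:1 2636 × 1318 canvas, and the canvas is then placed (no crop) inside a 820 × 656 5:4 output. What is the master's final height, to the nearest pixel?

Inside the 2636×1318 canvas the master is width-limited at 2636.00 × 1102.93.
2:1 in 820×656: fills the width, so the intermediate becomes 820.00 × 410.00 — a scale of ×0.3111.
Applying the same ×0.3111: 1102.93 → 343.10.

343 px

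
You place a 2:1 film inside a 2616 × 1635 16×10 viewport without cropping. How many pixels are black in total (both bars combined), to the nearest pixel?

Since 2.000 > 1.600, the film is width-limited.
The film is 2616 × 1/2 ≈ 1308.0000 px tall.
Black = 1635 − 1308.0000 = 327.0000 px.
Across the 2616-px span: 327.0000 × 2616 ≈ 855432 px.

855432 pixels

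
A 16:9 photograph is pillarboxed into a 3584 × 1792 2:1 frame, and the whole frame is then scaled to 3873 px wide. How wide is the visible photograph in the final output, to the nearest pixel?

3443 px

In the 3584×1792 frame the photograph fills the height: width = 1792 × 16/9 ≈ 3185.78 px.
Resizing to 3873 px wide multiplies everything by 1.0806: 3185.78 → 3442.67 px.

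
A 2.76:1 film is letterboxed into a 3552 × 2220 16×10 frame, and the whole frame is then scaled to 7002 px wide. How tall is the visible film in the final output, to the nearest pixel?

2537 px

In the 3552×2220 frame the film fills the width: height = 3552 / 2.760 ≈ 1286.96 px.
Scaling 3552 → 7002 is ×1.9713, so the height becomes 1286.96 × 1.9713 ≈ 2536.96 px.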